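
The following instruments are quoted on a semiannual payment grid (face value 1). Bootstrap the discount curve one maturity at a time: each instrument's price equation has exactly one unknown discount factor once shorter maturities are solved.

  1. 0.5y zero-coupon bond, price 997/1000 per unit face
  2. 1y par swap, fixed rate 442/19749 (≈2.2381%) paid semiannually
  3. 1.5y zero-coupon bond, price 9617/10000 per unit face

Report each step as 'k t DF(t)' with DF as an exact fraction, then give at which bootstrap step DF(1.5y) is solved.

1 1/2 997/1000
2 1 9779/10000
3 3/2 9617/10000
DF(1.5y) is solved at step 3

step 1 [0.5y] zero: DF = P = 997/1000 ≈ 0.997000
step 2 [1y] swap r/2=221/19749: DF=(1 − 221/19749·(0.997000))/(1+221/19749) = 9779/10000 ≈ 0.977900
step 3 [1.5y] zero: DF = P = 9617/10000 ≈ 0.961700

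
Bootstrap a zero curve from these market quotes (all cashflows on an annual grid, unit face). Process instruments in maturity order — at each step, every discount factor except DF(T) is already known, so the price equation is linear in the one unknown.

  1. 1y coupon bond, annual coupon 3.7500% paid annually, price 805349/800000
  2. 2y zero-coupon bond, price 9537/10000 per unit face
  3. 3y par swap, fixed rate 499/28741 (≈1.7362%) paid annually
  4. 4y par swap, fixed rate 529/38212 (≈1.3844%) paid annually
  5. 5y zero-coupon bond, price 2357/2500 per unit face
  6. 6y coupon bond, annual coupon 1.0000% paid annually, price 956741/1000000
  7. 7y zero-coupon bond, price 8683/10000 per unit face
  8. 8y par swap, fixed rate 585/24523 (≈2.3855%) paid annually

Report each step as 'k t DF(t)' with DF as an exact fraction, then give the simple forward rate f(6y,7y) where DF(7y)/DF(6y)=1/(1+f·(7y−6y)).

1 1 9703/10000
2 2 9537/10000
3 3 9501/10000
4 4 9471/10000
5 5 2357/2500
6 6 9001/10000
7 7 8683/10000
8 8 1649/2000
f(6y,7y) = ((9001/10000)/(8683/10000) − 1)/(1) = 318/8683 ≈ 3.6623%

step 1 [1y] bond c/1=3/80: DF=(805349/800000 − 3/80·(0))/(1+3/80) = 9703/10000 ≈ 0.970300
step 2 [2y] zero: DF = P = 9537/10000 ≈ 0.953700
step 3 [3y] swap r/1=499/28741: DF=(1 − 499/28741·(0.970300+0.953700))/(1+499/28741) = 9501/10000 ≈ 0.950100
step 4 [4y] swap r/1=529/38212: DF=(1 − 529/38212·(0.970300+0.953700+0.950100))/(1+529/38212) = 9471/10000 ≈ 0.947100
step 5 [5y] zero: DF = P = 2357/2500 ≈ 0.942800
step 6 [6y] bond c/1=1/100: DF=(956741/1000000 − 1/100·(0.970300+0.953700+0.950100+0.947100+0.942800))/(1+1/100) = 9001/10000 ≈ 0.900100
step 7 [7y] zero: DF = P = 8683/10000 ≈ 0.868300
step 8 [8y] swap r/1=585/24523: DF=(1 − 585/24523·(0.970300+0.953700+0.950100+0.947100+0.942800+0.900100+0.868300))/(1+585/24523) = 1649/2000 ≈ 0.824500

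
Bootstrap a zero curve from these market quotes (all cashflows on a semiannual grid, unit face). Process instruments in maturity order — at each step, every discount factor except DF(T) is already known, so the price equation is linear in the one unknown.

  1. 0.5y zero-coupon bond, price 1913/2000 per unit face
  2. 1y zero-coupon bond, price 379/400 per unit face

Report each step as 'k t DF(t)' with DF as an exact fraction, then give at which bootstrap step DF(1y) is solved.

step 1 [0.5y] zero: DF = P = 1913/2000 ≈ 0.956500
step 2 [1y] zero: DF = P = 379/400 ≈ 0.947500

1 1/2 1913/2000
2 1 379/400
DF(1y) is solved at step 2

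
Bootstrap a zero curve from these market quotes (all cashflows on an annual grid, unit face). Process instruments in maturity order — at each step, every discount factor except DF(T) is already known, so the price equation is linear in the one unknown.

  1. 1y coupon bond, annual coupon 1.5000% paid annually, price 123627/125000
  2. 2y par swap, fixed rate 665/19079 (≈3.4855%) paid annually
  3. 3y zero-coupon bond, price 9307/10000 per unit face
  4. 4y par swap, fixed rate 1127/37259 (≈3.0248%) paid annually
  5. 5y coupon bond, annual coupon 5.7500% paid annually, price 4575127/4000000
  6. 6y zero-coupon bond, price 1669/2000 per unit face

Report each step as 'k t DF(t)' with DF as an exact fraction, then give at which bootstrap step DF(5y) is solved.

1 1 609/625
2 2 1867/2000
3 3 9307/10000
4 4 8873/10000
5 5 879/1000
6 6 1669/2000
DF(5y) is solved at step 5

step 1 [1y] bond c/1=3/200: DF=(123627/125000 − 3/200·(0))/(1+3/200) = 609/625 ≈ 0.974400
step 2 [2y] swap r/1=665/19079: DF=(1 − 665/19079·(0.974400))/(1+665/19079) = 1867/2000 ≈ 0.933500
step 3 [3y] zero: DF = P = 9307/10000 ≈ 0.930700
step 4 [4y] swap r/1=1127/37259: DF=(1 − 1127/37259·(0.974400+0.933500+0.930700))/(1+1127/37259) = 8873/10000 ≈ 0.887300
step 5 [5y] bond c/1=23/400: DF=(4575127/4000000 − 23/400·(0.974400+0.933500+0.930700+0.887300))/(1+23/400) = 879/1000 ≈ 0.879000
step 6 [6y] zero: DF = P = 1669/2000 ≈ 0.834500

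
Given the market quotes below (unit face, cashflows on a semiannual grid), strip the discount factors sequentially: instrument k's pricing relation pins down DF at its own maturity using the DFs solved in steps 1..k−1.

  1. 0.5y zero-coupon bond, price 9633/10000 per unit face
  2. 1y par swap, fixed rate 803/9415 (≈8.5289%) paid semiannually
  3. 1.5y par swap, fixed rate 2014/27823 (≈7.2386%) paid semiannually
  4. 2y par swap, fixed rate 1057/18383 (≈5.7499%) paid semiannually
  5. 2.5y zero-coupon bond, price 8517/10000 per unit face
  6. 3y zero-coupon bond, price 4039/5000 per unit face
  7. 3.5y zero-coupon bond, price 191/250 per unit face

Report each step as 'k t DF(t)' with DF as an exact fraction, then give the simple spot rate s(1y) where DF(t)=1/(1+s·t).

step 1 [0.5y] zero: DF = P = 9633/10000 ≈ 0.963300
step 2 [1y] swap r/2=803/18830: DF=(1 − 803/18830·(0.963300))/(1+803/18830) = 9197/10000 ≈ 0.919700
step 3 [1.5y] swap r/2=1007/27823: DF=(1 − 1007/27823·(0.963300+0.919700))/(1+1007/27823) = 8993/10000 ≈ 0.899300
step 4 [2y] swap r/2=1057/36766: DF=(1 − 1057/36766·(0.963300+0.919700+0.899300))/(1+1057/36766) = 8943/10000 ≈ 0.894300
step 5 [2.5y] zero: DF = P = 8517/10000 ≈ 0.851700
step 6 [3y] zero: DF = P = 4039/5000 ≈ 0.807800
step 7 [3.5y] zero: DF = P = 191/250 ≈ 0.764000

1 1/2 9633/10000
2 1 9197/10000
3 3/2 8993/10000
4 2 8943/10000
5 5/2 8517/10000
6 3 4039/5000
7 7/2 191/250
s(1y) = (1/(9197/10000) − 1)/(1) = 803/9197 ≈ 8.7311%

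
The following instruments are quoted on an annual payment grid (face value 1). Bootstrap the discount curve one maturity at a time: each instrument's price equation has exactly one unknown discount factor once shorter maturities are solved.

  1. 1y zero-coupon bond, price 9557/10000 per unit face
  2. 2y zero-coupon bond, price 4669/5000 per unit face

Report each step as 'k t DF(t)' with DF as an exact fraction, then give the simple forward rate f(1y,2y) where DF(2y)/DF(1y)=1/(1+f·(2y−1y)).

step 1 [1y] zero: DF = P = 9557/10000 ≈ 0.955700
step 2 [2y] zero: DF = P = 4669/5000 ≈ 0.933800

1 1 9557/10000
2 2 4669/5000
f(1y,2y) = ((9557/10000)/(4669/5000) − 1)/(1) = 219/9338 ≈ 2.3453%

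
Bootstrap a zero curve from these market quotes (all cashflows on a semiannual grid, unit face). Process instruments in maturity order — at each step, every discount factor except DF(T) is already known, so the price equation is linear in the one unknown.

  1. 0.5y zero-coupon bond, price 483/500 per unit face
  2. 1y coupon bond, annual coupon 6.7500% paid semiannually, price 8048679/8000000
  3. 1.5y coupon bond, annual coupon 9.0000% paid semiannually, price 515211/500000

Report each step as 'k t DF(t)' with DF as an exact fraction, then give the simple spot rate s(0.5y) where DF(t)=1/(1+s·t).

1 1/2 483/500
2 1 9417/10000
3 3/2 9039/10000
s(0.5y) = (1/(483/500) − 1)/(1/2) = 34/483 ≈ 7.0393%

step 1 [0.5y] zero: DF = P = 483/500 ≈ 0.966000
step 2 [1y] bond c/2=27/800: DF=(8048679/8000000 − 27/800·(0.966000))/(1+27/800) = 9417/10000 ≈ 0.941700
step 3 [1.5y] bond c/2=9/200: DF=(515211/500000 − 9/200·(0.966000+0.941700))/(1+9/200) = 9039/10000 ≈ 0.903900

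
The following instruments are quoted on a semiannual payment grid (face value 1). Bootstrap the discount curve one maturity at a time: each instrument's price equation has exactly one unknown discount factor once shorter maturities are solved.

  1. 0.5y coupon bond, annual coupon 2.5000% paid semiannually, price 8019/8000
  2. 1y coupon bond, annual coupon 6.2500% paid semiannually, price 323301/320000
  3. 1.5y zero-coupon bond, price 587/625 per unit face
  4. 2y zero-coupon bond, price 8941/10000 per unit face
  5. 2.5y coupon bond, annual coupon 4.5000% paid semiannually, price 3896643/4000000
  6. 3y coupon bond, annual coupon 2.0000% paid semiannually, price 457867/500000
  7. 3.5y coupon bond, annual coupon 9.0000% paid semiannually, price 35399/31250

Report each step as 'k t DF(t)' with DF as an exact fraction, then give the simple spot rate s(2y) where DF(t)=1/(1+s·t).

1 1/2 99/100
2 1 9497/10000
3 3/2 587/625
4 2 8941/10000
5 5/2 8697/10000
6 3 8607/10000
7 7/2 847/1000
s(2y) = (1/(8941/10000) − 1)/(2) = 1059/17882 ≈ 5.9222%

step 1 [0.5y] bond c/2=1/80: DF=(8019/8000 − 1/80·(0))/(1+1/80) = 99/100 ≈ 0.990000
step 2 [1y] bond c/2=1/32: DF=(323301/320000 − 1/32·(0.990000))/(1+1/32) = 9497/10000 ≈ 0.949700
step 3 [1.5y] zero: DF = P = 587/625 ≈ 0.939200
step 4 [2y] zero: DF = P = 8941/10000 ≈ 0.894100
step 5 [2.5y] bond c/2=9/400: DF=(3896643/4000000 − 9/400·(0.990000+0.949700+0.939200+0.894100))/(1+9/400) = 8697/10000 ≈ 0.869700
step 6 [3y] bond c/2=1/100: DF=(457867/500000 − 1/100·(0.990000+0.949700+0.939200+0.894100+0.869700))/(1+1/100) = 8607/10000 ≈ 0.860700
step 7 [3.5y] bond c/2=9/200: DF=(35399/31250 − 9/200·(0.990000+0.949700+0.939200+0.894100+0.869700+0.860700))/(1+9/200) = 847/1000 ≈ 0.847000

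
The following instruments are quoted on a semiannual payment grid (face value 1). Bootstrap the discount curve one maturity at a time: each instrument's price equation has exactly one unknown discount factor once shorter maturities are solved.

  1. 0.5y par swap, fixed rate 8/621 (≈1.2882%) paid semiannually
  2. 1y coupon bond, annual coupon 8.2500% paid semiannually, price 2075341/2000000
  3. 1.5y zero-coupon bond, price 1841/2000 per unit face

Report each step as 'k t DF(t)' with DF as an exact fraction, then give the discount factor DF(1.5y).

1 1/2 621/625
2 1 2393/2500
3 3/2 1841/2000
DF(1.5y) = 1841/2000 ≈ 0.920500

step 1 [0.5y] swap r/2=4/621: DF=(1 − 4/621·(0))/(1+4/621) = 621/625 ≈ 0.993600
step 2 [1y] bond c/2=33/800: DF=(2075341/2000000 − 33/800·(0.993600))/(1+33/800) = 2393/2500 ≈ 0.957200
step 3 [1.5y] zero: DF = P = 1841/2000 ≈ 0.920500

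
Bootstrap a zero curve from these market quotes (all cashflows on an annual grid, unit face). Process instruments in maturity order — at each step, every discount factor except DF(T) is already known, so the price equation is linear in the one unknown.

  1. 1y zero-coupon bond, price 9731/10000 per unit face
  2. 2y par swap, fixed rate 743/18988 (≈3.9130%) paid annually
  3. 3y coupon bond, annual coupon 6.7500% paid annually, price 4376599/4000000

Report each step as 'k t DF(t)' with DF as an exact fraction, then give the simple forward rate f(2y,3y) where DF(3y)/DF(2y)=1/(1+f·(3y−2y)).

1 1 9731/10000
2 2 9257/10000
3 3 9049/10000
f(2y,3y) = ((9257/10000)/(9049/10000) − 1)/(1) = 208/9049 ≈ 2.2986%

step 1 [1y] zero: DF = P = 9731/10000 ≈ 0.973100
step 2 [2y] swap r/1=743/18988: DF=(1 − 743/18988·(0.973100))/(1+743/18988) = 9257/10000 ≈ 0.925700
step 3 [3y] bond c/1=27/400: DF=(4376599/4000000 − 27/400·(0.973100+0.925700))/(1+27/400) = 9049/10000 ≈ 0.904900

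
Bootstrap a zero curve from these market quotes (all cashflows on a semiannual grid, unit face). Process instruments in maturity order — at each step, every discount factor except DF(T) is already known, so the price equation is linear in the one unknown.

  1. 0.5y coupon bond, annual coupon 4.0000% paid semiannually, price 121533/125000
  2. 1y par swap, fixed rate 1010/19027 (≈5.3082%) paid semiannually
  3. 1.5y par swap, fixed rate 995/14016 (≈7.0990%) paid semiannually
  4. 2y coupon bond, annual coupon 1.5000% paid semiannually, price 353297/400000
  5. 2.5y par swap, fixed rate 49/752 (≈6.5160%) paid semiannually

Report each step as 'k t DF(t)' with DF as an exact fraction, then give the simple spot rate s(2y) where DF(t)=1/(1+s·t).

1 1/2 2383/2500
2 1 1899/2000
3 3/2 1801/2000
4 2 4279/5000
5 5/2 853/1000
s(2y) = (1/(4279/5000) − 1)/(2) = 721/8558 ≈ 8.4249%

step 1 [0.5y] bond c/2=1/50: DF=(121533/125000 − 1/50·(0))/(1+1/50) = 2383/2500 ≈ 0.953200
step 2 [1y] swap r/2=505/19027: DF=(1 − 505/19027·(0.953200))/(1+505/19027) = 1899/2000 ≈ 0.949500
step 3 [1.5y] swap r/2=995/28032: DF=(1 − 995/28032·(0.953200+0.949500))/(1+995/28032) = 1801/2000 ≈ 0.900500
step 4 [2y] bond c/2=3/400: DF=(353297/400000 − 3/400·(0.953200+0.949500+0.900500))/(1+3/400) = 4279/5000 ≈ 0.855800
step 5 [2.5y] swap r/2=49/1504: DF=(1 − 49/1504·(0.953200+0.949500+0.900500+0.855800))/(1+49/1504) = 853/1000 ≈ 0.853000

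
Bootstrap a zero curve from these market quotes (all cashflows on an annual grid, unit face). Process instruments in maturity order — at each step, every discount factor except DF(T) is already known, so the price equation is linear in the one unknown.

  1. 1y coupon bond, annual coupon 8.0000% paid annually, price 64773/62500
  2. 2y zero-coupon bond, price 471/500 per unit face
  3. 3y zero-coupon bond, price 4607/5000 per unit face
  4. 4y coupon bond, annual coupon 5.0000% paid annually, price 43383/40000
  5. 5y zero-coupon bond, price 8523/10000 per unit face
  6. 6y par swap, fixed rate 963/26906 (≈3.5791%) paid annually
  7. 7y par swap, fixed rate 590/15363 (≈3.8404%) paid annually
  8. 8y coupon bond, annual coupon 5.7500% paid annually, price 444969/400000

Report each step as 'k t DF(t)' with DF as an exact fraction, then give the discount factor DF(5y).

1 1 2399/2500
2 2 471/500
3 3 4607/5000
4 4 1797/2000
5 5 8523/10000
6 6 4037/5000
7 7 191/250
8 8 3589/5000
DF(5y) = 8523/10000 ≈ 0.852300

step 1 [1y] bond c/1=2/25: DF=(64773/62500 − 2/25·(0))/(1+2/25) = 2399/2500 ≈ 0.959600
step 2 [2y] zero: DF = P = 471/500 ≈ 0.942000
step 3 [3y] zero: DF = P = 4607/5000 ≈ 0.921400
step 4 [4y] bond c/1=1/20: DF=(43383/40000 − 1/20·(0.959600+0.942000+0.921400))/(1+1/20) = 1797/2000 ≈ 0.898500
step 5 [5y] zero: DF = P = 8523/10000 ≈ 0.852300
step 6 [6y] swap r/1=963/26906: DF=(1 − 963/26906·(0.959600+0.942000+0.921400+0.898500+0.852300))/(1+963/26906) = 4037/5000 ≈ 0.807400
step 7 [7y] swap r/1=590/15363: DF=(1 − 590/15363·(0.959600+0.942000+0.921400+0.898500+0.852300+0.807400))/(1+590/15363) = 191/250 ≈ 0.764000
step 8 [8y] bond c/1=23/400: DF=(444969/400000 − 23/400·(0.959600+0.942000+0.921400+0.898500+0.852300+0.807400+0.764000))/(1+23/400) = 3589/5000 ≈ 0.717800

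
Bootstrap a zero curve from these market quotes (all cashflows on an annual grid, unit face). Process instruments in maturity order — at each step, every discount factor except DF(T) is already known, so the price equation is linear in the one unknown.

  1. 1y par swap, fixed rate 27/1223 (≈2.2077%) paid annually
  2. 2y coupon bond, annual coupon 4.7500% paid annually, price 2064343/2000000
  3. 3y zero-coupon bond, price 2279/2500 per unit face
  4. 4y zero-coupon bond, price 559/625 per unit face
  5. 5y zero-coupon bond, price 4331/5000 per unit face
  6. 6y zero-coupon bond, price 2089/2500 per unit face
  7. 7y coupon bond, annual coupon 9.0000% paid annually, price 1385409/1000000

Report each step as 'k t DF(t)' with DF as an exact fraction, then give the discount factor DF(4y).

step 1 [1y] swap r/1=27/1223: DF=(1 − 27/1223·(0))/(1+27/1223) = 1223/1250 ≈ 0.978400
step 2 [2y] bond c/1=19/400: DF=(2064343/2000000 − 19/400·(0.978400))/(1+19/400) = 941/1000 ≈ 0.941000
step 3 [3y] zero: DF = P = 2279/2500 ≈ 0.911600
step 4 [4y] zero: DF = P = 559/625 ≈ 0.894400
step 5 [5y] zero: DF = P = 4331/5000 ≈ 0.866200
step 6 [6y] zero: DF = P = 2089/2500 ≈ 0.835600
step 7 [7y] bond c/1=9/100: DF=(1385409/1000000 − 9/100·(0.978400+0.941000+0.911600+0.894400+0.866200+0.835600))/(1+9/100) = 8229/10000 ≈ 0.822900

1 1 1223/1250
2 2 941/1000
3 3 2279/2500
4 4 559/625
5 5 4331/5000
6 6 2089/2500
7 7 8229/10000
DF(4y) = 559/625 ≈ 0.894400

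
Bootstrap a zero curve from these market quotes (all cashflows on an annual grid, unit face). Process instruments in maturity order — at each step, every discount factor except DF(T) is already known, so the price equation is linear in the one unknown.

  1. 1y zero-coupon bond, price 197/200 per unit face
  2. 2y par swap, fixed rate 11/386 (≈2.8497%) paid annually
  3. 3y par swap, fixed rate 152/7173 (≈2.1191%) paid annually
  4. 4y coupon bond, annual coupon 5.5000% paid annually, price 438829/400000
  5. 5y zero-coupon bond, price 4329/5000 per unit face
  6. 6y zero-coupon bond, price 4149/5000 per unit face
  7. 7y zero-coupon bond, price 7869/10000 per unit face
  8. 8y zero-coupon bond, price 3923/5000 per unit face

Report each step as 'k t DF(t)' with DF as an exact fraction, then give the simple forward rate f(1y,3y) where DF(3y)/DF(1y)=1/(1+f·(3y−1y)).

step 1 [1y] zero: DF = P = 197/200 ≈ 0.985000
step 2 [2y] swap r/1=11/386: DF=(1 − 11/386·(0.985000))/(1+11/386) = 189/200 ≈ 0.945000
step 3 [3y] swap r/1=152/7173: DF=(1 − 152/7173·(0.985000+0.945000))/(1+152/7173) = 587/625 ≈ 0.939200
step 4 [4y] bond c/1=11/200: DF=(438829/400000 − 11/200·(0.985000+0.945000+0.939200))/(1+11/200) = 8903/10000 ≈ 0.890300
step 5 [5y] zero: DF = P = 4329/5000 ≈ 0.865800
step 6 [6y] zero: DF = P = 4149/5000 ≈ 0.829800
step 7 [7y] zero: DF = P = 7869/10000 ≈ 0.786900
step 8 [8y] zero: DF = P = 3923/5000 ≈ 0.784600

1 1 197/200
2 2 189/200
3 3 587/625
4 4 8903/10000
5 5 4329/5000
6 6 4149/5000
7 7 7869/10000
8 8 3923/5000
f(1y,3y) = ((197/200)/(587/625) − 1)/(2) = 229/9392 ≈ 2.4382%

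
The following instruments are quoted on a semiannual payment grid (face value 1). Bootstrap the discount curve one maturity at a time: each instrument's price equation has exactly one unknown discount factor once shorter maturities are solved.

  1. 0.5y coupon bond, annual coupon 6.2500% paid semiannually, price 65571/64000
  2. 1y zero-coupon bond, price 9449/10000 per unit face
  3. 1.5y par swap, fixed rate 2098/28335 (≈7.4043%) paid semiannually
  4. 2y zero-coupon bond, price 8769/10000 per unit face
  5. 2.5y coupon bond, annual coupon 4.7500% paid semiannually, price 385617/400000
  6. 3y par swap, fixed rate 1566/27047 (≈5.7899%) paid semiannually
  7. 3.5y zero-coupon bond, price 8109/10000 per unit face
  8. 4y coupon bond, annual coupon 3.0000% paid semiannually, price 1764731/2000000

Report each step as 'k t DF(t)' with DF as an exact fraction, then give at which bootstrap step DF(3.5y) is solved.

step 1 [0.5y] bond c/2=1/32: DF=(65571/64000 − 1/32·(0))/(1+1/32) = 1987/2000 ≈ 0.993500
step 2 [1y] zero: DF = P = 9449/10000 ≈ 0.944900
step 3 [1.5y] swap r/2=1049/28335: DF=(1 − 1049/28335·(0.993500+0.944900))/(1+1049/28335) = 8951/10000 ≈ 0.895100
step 4 [2y] zero: DF = P = 8769/10000 ≈ 0.876900
step 5 [2.5y] bond c/2=19/800: DF=(385617/400000 − 19/800·(0.993500+0.944900+0.895100+0.876900))/(1+19/800) = 2139/2500 ≈ 0.855600
step 6 [3y] swap r/2=783/27047: DF=(1 − 783/27047·(0.993500+0.944900+0.895100+0.876900+0.855600))/(1+783/27047) = 4217/5000 ≈ 0.843400
step 7 [3.5y] zero: DF = P = 8109/10000 ≈ 0.810900
step 8 [4y] bond c/2=3/200: DF=(1764731/2000000 − 3/200·(0.993500+0.944900+0.895100+0.876900+0.855600+0.843400+0.810900))/(1+3/200) = 3887/5000 ≈ 0.777400

1 1/2 1987/2000
2 1 9449/10000
3 3/2 8951/10000
4 2 8769/10000
5 5/2 2139/2500
6 3 4217/5000
7 7/2 8109/10000
8 4 3887/5000
DF(3.5y) is solved at step 7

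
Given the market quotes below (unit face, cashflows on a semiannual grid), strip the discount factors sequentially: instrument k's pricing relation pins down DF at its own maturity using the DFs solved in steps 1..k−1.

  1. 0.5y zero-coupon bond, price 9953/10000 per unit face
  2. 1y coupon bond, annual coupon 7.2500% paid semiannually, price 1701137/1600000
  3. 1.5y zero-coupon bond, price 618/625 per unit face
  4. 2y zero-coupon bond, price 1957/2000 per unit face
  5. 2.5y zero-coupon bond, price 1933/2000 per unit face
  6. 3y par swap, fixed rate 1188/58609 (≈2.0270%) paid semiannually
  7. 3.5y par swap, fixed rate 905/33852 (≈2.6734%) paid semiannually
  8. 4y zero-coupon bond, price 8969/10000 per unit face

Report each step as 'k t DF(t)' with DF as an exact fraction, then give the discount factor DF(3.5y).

step 1 [0.5y] zero: DF = P = 9953/10000 ≈ 0.995300
step 2 [1y] bond c/2=29/800: DF=(1701137/1600000 − 29/800·(0.995300))/(1+29/800) = 1239/1250 ≈ 0.991200
step 3 [1.5y] zero: DF = P = 618/625 ≈ 0.988800
step 4 [2y] zero: DF = P = 1957/2000 ≈ 0.978500
step 5 [2.5y] zero: DF = P = 1933/2000 ≈ 0.966500
step 6 [3y] swap r/2=594/58609: DF=(1 − 594/58609·(0.995300+0.991200+0.988800+0.978500+0.966500))/(1+594/58609) = 4703/5000 ≈ 0.940600
step 7 [3.5y] swap r/2=905/67704: DF=(1 − 905/67704·(0.995300+0.991200+0.988800+0.978500+0.966500+0.940600))/(1+905/67704) = 1819/2000 ≈ 0.909500
step 8 [4y] zero: DF = P = 8969/10000 ≈ 0.896900

1 1/2 9953/10000
2 1 1239/1250
3 3/2 618/625
4 2 1957/2000
5 5/2 1933/2000
6 3 4703/5000
7 7/2 1819/2000
8 4 8969/10000
DF(3.5y) = 1819/2000 ≈ 0.909500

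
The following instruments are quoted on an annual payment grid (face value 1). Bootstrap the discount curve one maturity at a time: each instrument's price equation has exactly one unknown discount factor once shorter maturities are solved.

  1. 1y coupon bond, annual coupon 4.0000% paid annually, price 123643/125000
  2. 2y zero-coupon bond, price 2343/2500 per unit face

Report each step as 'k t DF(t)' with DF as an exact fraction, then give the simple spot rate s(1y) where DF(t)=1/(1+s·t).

1 1 9511/10000
2 2 2343/2500
s(1y) = (1/(9511/10000) − 1)/(1) = 489/9511 ≈ 5.1414%

step 1 [1y] bond c/1=1/25: DF=(123643/125000 − 1/25·(0))/(1+1/25) = 9511/10000 ≈ 0.951100
step 2 [2y] zero: DF = P = 2343/2500 ≈ 0.937200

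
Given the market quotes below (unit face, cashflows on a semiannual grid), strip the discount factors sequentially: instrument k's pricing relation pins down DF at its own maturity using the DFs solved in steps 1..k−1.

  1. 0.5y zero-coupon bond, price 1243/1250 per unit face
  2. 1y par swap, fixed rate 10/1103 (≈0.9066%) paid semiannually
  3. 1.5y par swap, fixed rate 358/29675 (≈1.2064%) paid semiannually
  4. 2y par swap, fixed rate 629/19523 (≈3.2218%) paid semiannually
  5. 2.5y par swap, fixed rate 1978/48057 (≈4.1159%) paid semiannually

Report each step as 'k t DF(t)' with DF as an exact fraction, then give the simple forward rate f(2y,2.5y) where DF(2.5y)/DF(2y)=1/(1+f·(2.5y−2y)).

step 1 [0.5y] zero: DF = P = 1243/1250 ≈ 0.994400
step 2 [1y] swap r/2=5/1103: DF=(1 − 5/1103·(0.994400))/(1+5/1103) = 991/1000 ≈ 0.991000
step 3 [1.5y] swap r/2=179/29675: DF=(1 − 179/29675·(0.994400+0.991000))/(1+179/29675) = 9821/10000 ≈ 0.982100
step 4 [2y] swap r/2=629/39046: DF=(1 − 629/39046·(0.994400+0.991000+0.982100))/(1+629/39046) = 9371/10000 ≈ 0.937100
step 5 [2.5y] swap r/2=989/48057: DF=(1 − 989/48057·(0.994400+0.991000+0.982100+0.937100))/(1+989/48057) = 9011/10000 ≈ 0.901100

1 1/2 1243/1250
2 1 991/1000
3 3/2 9821/10000
4 2 9371/10000
5 5/2 9011/10000
f(2y,2.5y) = ((9371/10000)/(9011/10000) − 1)/(1/2) = 720/9011 ≈ 7.9902%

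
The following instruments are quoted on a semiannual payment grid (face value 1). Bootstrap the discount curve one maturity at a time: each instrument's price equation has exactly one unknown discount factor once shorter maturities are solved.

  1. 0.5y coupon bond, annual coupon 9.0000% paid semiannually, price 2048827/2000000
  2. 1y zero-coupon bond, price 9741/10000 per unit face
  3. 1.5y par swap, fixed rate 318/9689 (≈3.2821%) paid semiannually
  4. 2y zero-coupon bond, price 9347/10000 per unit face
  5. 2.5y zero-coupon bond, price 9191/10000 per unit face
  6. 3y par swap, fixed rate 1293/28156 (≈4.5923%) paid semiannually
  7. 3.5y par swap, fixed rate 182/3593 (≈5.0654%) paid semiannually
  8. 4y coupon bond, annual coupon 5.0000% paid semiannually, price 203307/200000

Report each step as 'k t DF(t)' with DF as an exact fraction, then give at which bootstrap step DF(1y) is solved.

step 1 [0.5y] bond c/2=9/200: DF=(2048827/2000000 − 9/200·(0))/(1+9/200) = 9803/10000 ≈ 0.980300
step 2 [1y] zero: DF = P = 9741/10000 ≈ 0.974100
step 3 [1.5y] swap r/2=159/9689: DF=(1 − 159/9689·(0.980300+0.974100))/(1+159/9689) = 9523/10000 ≈ 0.952300
step 4 [2y] zero: DF = P = 9347/10000 ≈ 0.934700
step 5 [2.5y] zero: DF = P = 9191/10000 ≈ 0.919100
step 6 [3y] swap r/2=1293/56312: DF=(1 − 1293/56312·(0.980300+0.974100+0.952300+0.934700+0.919100))/(1+1293/56312) = 8707/10000 ≈ 0.870700
step 7 [3.5y] swap r/2=91/3593: DF=(1 − 91/3593·(0.980300+0.974100+0.952300+0.934700+0.919100+0.870700))/(1+91/3593) = 4181/5000 ≈ 0.836200
step 8 [4y] bond c/2=1/40: DF=(203307/200000 − 1/40·(0.980300+0.974100+0.952300+0.934700+0.919100+0.870700+0.836200))/(1+1/40) = 417/500 ≈ 0.834000

1 1/2 9803/10000
2 1 9741/10000
3 3/2 9523/10000
4 2 9347/10000
5 5/2 9191/10000
6 3 8707/10000
7 7/2 4181/5000
8 4 417/500
DF(1y) is solved at step 2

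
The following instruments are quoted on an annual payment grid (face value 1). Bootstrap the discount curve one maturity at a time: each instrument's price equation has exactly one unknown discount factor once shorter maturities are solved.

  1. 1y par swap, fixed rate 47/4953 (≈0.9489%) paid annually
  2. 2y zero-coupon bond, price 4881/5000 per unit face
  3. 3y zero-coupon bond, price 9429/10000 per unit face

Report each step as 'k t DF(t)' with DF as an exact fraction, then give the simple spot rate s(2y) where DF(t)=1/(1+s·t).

1 1 4953/5000
2 2 4881/5000
3 3 9429/10000
s(2y) = (1/(4881/5000) − 1)/(2) = 119/9762 ≈ 1.2190%

step 1 [1y] swap r/1=47/4953: DF=(1 − 47/4953·(0))/(1+47/4953) = 4953/5000 ≈ 0.990600
step 2 [2y] zero: DF = P = 4881/5000 ≈ 0.976200
step 3 [3y] zero: DF = P = 9429/10000 ≈ 0.942900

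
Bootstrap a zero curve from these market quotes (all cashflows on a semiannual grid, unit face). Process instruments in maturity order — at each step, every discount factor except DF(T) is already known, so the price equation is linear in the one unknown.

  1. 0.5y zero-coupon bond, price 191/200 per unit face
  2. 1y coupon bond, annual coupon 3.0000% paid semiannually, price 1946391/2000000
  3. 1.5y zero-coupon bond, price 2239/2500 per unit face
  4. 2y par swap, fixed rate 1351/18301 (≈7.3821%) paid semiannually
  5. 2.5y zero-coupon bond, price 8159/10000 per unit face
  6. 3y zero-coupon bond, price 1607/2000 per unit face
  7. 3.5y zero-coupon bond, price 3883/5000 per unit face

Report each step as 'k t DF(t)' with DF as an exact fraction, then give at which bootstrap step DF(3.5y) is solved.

step 1 [0.5y] zero: DF = P = 191/200 ≈ 0.955000
step 2 [1y] bond c/2=3/200: DF=(1946391/2000000 − 3/200·(0.955000))/(1+3/200) = 9447/10000 ≈ 0.944700
step 3 [1.5y] zero: DF = P = 2239/2500 ≈ 0.895600
step 4 [2y] swap r/2=1351/36602: DF=(1 − 1351/36602·(0.955000+0.944700+0.895600))/(1+1351/36602) = 8649/10000 ≈ 0.864900
step 5 [2.5y] zero: DF = P = 8159/10000 ≈ 0.815900
step 6 [3y] zero: DF = P = 1607/2000 ≈ 0.803500
step 7 [3.5y] zero: DF = P = 3883/5000 ≈ 0.776600

1 1/2 191/200
2 1 9447/10000
3 3/2 2239/2500
4 2 8649/10000
5 5/2 8159/10000
6 3 1607/2000
7 7/2 3883/5000
DF(3.5y) is solved at step 7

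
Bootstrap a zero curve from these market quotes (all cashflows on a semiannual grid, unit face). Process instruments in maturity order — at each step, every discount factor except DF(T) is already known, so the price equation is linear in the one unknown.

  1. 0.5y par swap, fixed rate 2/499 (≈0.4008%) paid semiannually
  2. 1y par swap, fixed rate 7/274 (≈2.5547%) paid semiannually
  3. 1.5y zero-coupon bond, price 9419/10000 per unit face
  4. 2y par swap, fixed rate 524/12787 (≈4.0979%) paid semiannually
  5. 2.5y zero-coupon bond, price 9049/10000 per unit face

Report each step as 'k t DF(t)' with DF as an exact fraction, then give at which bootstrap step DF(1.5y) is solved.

1 1/2 499/500
2 1 2437/2500
3 3/2 9419/10000
4 2 4607/5000
5 5/2 9049/10000
DF(1.5y) is solved at step 3

step 1 [0.5y] swap r/2=1/499: DF=(1 − 1/499·(0))/(1+1/499) = 499/500 ≈ 0.998000
step 2 [1y] swap r/2=7/548: DF=(1 − 7/548·(0.998000))/(1+7/548) = 2437/2500 ≈ 0.974800
step 3 [1.5y] zero: DF = P = 9419/10000 ≈ 0.941900
step 4 [2y] swap r/2=262/12787: DF=(1 − 262/12787·(0.998000+0.974800+0.941900))/(1+262/12787) = 4607/5000 ≈ 0.921400
step 5 [2.5y] zero: DF = P = 9049/10000 ≈ 0.904900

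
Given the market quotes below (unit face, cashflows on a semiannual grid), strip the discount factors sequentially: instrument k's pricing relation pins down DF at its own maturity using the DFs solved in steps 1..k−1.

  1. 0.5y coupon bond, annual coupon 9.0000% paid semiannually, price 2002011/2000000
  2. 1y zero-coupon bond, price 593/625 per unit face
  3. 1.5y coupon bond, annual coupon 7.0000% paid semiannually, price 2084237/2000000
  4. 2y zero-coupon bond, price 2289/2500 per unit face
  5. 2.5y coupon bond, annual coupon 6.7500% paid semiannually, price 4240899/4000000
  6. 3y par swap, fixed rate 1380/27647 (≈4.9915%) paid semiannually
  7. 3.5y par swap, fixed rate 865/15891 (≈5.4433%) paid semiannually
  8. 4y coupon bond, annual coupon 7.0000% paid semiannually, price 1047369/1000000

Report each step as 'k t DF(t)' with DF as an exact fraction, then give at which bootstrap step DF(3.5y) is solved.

1 1/2 9579/10000
2 1 593/625
3 3/2 589/625
4 2 2289/2500
5 5/2 9027/10000
6 3 431/500
7 7/2 827/1000
8 4 797/1000
DF(3.5y) is solved at step 7

step 1 [0.5y] bond c/2=9/200: DF=(2002011/2000000 − 9/200·(0))/(1+9/200) = 9579/10000 ≈ 0.957900
step 2 [1y] zero: DF = P = 593/625 ≈ 0.948800
step 3 [1.5y] bond c/2=7/200: DF=(2084237/2000000 − 7/200·(0.957900+0.948800))/(1+7/200) = 589/625 ≈ 0.942400
step 4 [2y] zero: DF = P = 2289/2500 ≈ 0.915600
step 5 [2.5y] bond c/2=27/800: DF=(4240899/4000000 − 27/800·(0.957900+0.948800+0.942400+0.915600))/(1+27/800) = 9027/10000 ≈ 0.902700
step 6 [3y] swap r/2=690/27647: DF=(1 − 690/27647·(0.957900+0.948800+0.942400+0.915600+0.902700))/(1+690/27647) = 431/500 ≈ 0.862000
step 7 [3.5y] swap r/2=865/31782: DF=(1 − 865/31782·(0.957900+0.948800+0.942400+0.915600+0.902700+0.862000))/(1+865/31782) = 827/1000 ≈ 0.827000
step 8 [4y] bond c/2=7/200: DF=(1047369/1000000 − 7/200·(0.957900+0.948800+0.942400+0.915600+0.902700+0.862000+0.827000))/(1+7/200) = 797/1000 ≈ 0.797000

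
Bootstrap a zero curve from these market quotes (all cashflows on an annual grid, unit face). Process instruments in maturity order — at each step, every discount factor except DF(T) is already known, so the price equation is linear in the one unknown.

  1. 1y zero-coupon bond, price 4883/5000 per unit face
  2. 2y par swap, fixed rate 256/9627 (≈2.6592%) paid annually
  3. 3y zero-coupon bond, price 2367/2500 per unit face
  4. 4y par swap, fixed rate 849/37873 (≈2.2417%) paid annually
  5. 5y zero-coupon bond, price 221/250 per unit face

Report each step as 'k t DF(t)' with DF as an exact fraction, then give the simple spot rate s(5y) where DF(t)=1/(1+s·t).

step 1 [1y] zero: DF = P = 4883/5000 ≈ 0.976600
step 2 [2y] swap r/1=256/9627: DF=(1 − 256/9627·(0.976600))/(1+256/9627) = 593/625 ≈ 0.948800
step 3 [3y] zero: DF = P = 2367/2500 ≈ 0.946800
step 4 [4y] swap r/1=849/37873: DF=(1 − 849/37873·(0.976600+0.948800+0.946800))/(1+849/37873) = 9151/10000 ≈ 0.915100
step 5 [5y] zero: DF = P = 221/250 ≈ 0.884000

1 1 4883/5000
2 2 593/625
3 3 2367/2500
4 4 9151/10000
5 5 221/250
s(5y) = (1/(221/250) − 1)/(5) = 29/1105 ≈ 2.6244%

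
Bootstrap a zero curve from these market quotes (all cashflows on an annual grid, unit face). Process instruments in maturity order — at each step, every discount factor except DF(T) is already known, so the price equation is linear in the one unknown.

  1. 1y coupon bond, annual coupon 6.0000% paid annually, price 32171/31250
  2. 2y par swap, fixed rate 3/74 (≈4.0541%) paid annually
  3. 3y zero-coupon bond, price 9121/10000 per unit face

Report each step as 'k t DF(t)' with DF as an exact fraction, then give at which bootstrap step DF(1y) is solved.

step 1 [1y] bond c/1=3/50: DF=(32171/31250 − 3/50·(0))/(1+3/50) = 607/625 ≈ 0.971200
step 2 [2y] swap r/1=3/74: DF=(1 − 3/74·(0.971200))/(1+3/74) = 577/625 ≈ 0.923200
step 3 [3y] zero: DF = P = 9121/10000 ≈ 0.912100

1 1 607/625
2 2 577/625
3 3 9121/10000
DF(1y) is solved at step 1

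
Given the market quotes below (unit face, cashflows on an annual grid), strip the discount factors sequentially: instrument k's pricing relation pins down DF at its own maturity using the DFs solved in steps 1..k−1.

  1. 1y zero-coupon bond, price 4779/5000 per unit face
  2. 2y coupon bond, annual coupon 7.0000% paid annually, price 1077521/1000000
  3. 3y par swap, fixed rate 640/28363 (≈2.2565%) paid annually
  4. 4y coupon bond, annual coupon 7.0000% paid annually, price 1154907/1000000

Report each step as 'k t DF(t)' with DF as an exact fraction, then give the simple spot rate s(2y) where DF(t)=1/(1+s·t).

1 1 4779/5000
2 2 1889/2000
3 3 117/125
4 4 4469/5000
s(2y) = (1/(1889/2000) − 1)/(2) = 111/3778 ≈ 2.9381%

step 1 [1y] zero: DF = P = 4779/5000 ≈ 0.955800
step 2 [2y] bond c/1=7/100: DF=(1077521/1000000 − 7/100·(0.955800))/(1+7/100) = 1889/2000 ≈ 0.944500
step 3 [3y] swap r/1=640/28363: DF=(1 − 640/28363·(0.955800+0.944500))/(1+640/28363) = 117/125 ≈ 0.936000
step 4 [4y] bond c/1=7/100: DF=(1154907/1000000 − 7/100·(0.955800+0.944500+0.936000))/(1+7/100) = 4469/5000 ≈ 0.893800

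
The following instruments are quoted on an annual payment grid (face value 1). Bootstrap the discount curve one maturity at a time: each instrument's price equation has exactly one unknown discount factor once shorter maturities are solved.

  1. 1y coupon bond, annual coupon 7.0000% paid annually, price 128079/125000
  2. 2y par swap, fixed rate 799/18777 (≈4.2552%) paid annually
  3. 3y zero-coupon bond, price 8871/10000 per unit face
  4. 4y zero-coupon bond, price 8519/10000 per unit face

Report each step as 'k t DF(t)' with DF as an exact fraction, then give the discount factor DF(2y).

1 1 1197/1250
2 2 9201/10000
3 3 8871/10000
4 4 8519/10000
DF(2y) = 9201/10000 ≈ 0.920100

step 1 [1y] bond c/1=7/100: DF=(128079/125000 − 7/100·(0))/(1+7/100) = 1197/1250 ≈ 0.957600
step 2 [2y] swap r/1=799/18777: DF=(1 − 799/18777·(0.957600))/(1+799/18777) = 9201/10000 ≈ 0.920100
step 3 [3y] zero: DF = P = 8871/10000 ≈ 0.887100
step 4 [4y] zero: DF = P = 8519/10000 ≈ 0.851900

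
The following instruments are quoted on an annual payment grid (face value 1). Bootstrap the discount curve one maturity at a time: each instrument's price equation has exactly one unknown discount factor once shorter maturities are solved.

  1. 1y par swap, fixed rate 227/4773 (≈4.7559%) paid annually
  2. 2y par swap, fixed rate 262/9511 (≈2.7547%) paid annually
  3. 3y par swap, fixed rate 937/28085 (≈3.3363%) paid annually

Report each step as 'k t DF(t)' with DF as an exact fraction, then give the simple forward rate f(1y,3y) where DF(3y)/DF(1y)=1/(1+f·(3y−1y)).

step 1 [1y] swap r/1=227/4773: DF=(1 − 227/4773·(0))/(1+227/4773) = 4773/5000 ≈ 0.954600
step 2 [2y] swap r/1=262/9511: DF=(1 − 262/9511·(0.954600))/(1+262/9511) = 2369/2500 ≈ 0.947600
step 3 [3y] swap r/1=937/28085: DF=(1 − 937/28085·(0.954600+0.947600))/(1+937/28085) = 9063/10000 ≈ 0.906300

1 1 4773/5000
2 2 2369/2500
3 3 9063/10000
f(1y,3y) = ((4773/5000)/(9063/10000) − 1)/(2) = 161/6042 ≈ 2.6647%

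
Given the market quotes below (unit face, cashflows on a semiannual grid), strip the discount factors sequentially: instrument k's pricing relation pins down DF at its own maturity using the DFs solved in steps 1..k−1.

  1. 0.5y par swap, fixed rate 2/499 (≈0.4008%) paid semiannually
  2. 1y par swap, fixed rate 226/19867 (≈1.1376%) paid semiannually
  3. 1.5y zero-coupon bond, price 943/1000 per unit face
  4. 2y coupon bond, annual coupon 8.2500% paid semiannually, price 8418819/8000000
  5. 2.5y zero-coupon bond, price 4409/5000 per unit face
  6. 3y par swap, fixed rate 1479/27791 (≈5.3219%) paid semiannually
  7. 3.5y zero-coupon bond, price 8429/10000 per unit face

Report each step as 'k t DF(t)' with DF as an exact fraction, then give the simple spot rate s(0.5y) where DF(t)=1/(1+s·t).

step 1 [0.5y] swap r/2=1/499: DF=(1 − 1/499·(0))/(1+1/499) = 499/500 ≈ 0.998000
step 2 [1y] swap r/2=113/19867: DF=(1 − 113/19867·(0.998000))/(1+113/19867) = 9887/10000 ≈ 0.988700
step 3 [1.5y] zero: DF = P = 943/1000 ≈ 0.943000
step 4 [2y] bond c/2=33/800: DF=(8418819/8000000 − 33/800·(0.998000+0.988700+0.943000))/(1+33/800) = 4473/5000 ≈ 0.894600
step 5 [2.5y] zero: DF = P = 4409/5000 ≈ 0.881800
step 6 [3y] swap r/2=1479/55582: DF=(1 − 1479/55582·(0.998000+0.988700+0.943000+0.894600+0.881800))/(1+1479/55582) = 8521/10000 ≈ 0.852100
step 7 [3.5y] zero: DF = P = 8429/10000 ≈ 0.842900

1 1/2 499/500
2 1 9887/10000
3 3/2 943/1000
4 2 4473/5000
5 5/2 4409/5000
6 3 8521/10000
7 7/2 8429/10000
s(0.5y) = (1/(499/500) − 1)/(1/2) = 2/499 ≈ 0.4008%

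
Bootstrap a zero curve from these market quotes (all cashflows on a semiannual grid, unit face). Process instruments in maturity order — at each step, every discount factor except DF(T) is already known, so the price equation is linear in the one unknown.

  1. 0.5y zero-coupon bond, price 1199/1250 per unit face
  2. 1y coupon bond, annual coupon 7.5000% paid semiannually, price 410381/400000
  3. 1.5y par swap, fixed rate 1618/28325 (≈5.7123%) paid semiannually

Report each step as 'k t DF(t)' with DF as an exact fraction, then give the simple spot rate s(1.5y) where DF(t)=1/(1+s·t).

step 1 [0.5y] zero: DF = P = 1199/1250 ≈ 0.959200
step 2 [1y] bond c/2=3/80: DF=(410381/400000 − 3/80·(0.959200))/(1+3/80) = 4771/5000 ≈ 0.954200
step 3 [1.5y] swap r/2=809/28325: DF=(1 − 809/28325·(0.959200+0.954200))/(1+809/28325) = 9191/10000 ≈ 0.919100

1 1/2 1199/1250
2 1 4771/5000
3 3/2 9191/10000
s(1.5y) = (1/(9191/10000) − 1)/(3/2) = 1618/27573 ≈ 5.8681%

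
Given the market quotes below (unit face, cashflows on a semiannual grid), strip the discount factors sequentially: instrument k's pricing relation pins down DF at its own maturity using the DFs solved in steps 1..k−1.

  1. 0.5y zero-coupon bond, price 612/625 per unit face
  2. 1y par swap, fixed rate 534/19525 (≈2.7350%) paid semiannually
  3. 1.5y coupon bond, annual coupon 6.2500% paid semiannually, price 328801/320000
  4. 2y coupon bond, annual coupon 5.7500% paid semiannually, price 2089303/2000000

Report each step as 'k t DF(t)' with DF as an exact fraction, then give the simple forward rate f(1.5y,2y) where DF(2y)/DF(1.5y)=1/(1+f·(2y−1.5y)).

step 1 [0.5y] zero: DF = P = 612/625 ≈ 0.979200
step 2 [1y] swap r/2=267/19525: DF=(1 − 267/19525·(0.979200))/(1+267/19525) = 9733/10000 ≈ 0.973300
step 3 [1.5y] bond c/2=1/32: DF=(328801/320000 − 1/32·(0.979200+0.973300))/(1+1/32) = 2343/2500 ≈ 0.937200
step 4 [2y] bond c/2=23/800: DF=(2089303/2000000 − 23/800·(0.979200+0.973300+0.937200))/(1+23/800) = 9347/10000 ≈ 0.934700

1 1/2 612/625
2 1 9733/10000
3 3/2 2343/2500
4 2 9347/10000
f(1.5y,2y) = ((2343/2500)/(9347/10000) − 1)/(1/2) = 50/9347 ≈ 0.5349%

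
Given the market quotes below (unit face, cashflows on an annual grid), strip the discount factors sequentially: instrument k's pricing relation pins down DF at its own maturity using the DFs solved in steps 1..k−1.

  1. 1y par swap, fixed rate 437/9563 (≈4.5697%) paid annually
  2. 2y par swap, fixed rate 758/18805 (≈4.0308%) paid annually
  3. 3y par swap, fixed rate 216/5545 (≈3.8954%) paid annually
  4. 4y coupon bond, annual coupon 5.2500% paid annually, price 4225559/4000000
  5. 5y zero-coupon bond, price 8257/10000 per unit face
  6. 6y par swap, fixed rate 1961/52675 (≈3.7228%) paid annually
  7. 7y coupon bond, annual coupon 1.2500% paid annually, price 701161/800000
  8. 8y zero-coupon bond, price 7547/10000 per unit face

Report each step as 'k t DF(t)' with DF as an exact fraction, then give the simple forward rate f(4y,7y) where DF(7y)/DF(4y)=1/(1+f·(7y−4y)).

1 1 9563/10000
2 2 4621/5000
3 3 223/250
4 4 4327/5000
5 5 8257/10000
6 6 8039/10000
7 7 4003/5000
8 8 7547/10000
f(4y,7y) = ((4327/5000)/(4003/5000) − 1)/(3) = 108/4003 ≈ 2.6980%

step 1 [1y] swap r/1=437/9563: DF=(1 − 437/9563·(0))/(1+437/9563) = 9563/10000 ≈ 0.956300
step 2 [2y] swap r/1=758/18805: DF=(1 − 758/18805·(0.956300))/(1+758/18805) = 4621/5000 ≈ 0.924200
step 3 [3y] swap r/1=216/5545: DF=(1 − 216/5545·(0.956300+0.924200))/(1+216/5545) = 223/250 ≈ 0.892000
step 4 [4y] bond c/1=21/400: DF=(4225559/4000000 − 21/400·(0.956300+0.924200+0.892000))/(1+21/400) = 4327/5000 ≈ 0.865400
step 5 [5y] zero: DF = P = 8257/10000 ≈ 0.825700
step 6 [6y] swap r/1=1961/52675: DF=(1 − 1961/52675·(0.956300+0.924200+0.892000+0.865400+0.825700))/(1+1961/52675) = 8039/10000 ≈ 0.803900
step 7 [7y] bond c/1=1/80: DF=(701161/800000 − 1/80·(0.956300+0.924200+0.892000+0.865400+0.825700+0.803900))/(1+1/80) = 4003/5000 ≈ 0.800600
step 8 [8y] zero: DF = P = 7547/10000 ≈ 0.754700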